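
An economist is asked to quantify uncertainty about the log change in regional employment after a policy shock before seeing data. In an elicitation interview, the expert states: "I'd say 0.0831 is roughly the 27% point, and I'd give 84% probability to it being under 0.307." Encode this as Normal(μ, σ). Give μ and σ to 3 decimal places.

For Normal(μ,σ), the p-quantile is μ + z_p·σ. Here z_{0.27} = -0.6128, z_{0.84} = 0.9945.
So 0.0831 = μ − 0.6128σ and 0.307 = μ + 0.9945σ.
Subtracting: σ = (0.307 − 0.0831)/(0.9945 − (-0.6128)) = 0.139.
Then μ = 0.0831 − (-0.6128)·0.139 = 0.168.

μ = 0.168, σ = 0.139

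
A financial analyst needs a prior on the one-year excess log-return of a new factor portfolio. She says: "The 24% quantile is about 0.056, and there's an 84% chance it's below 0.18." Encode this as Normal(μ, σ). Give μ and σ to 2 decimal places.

The p-quantile of Normal(μ,σ) is μ + z_p·σ, with z_{0.24} = -0.7063 and z_{0.84} = 0.9945.
Eliminate σ: μ = (z₂·x₁ − z₁·x₂)/(z₂ − z₁) = (0.9945·0.056 − (-0.7063)·0.18)/1.701 = 0.11.
Then σ = (x₂ − x₁)/(z₂ − z₁) = (0.18 − 0.056)/1.701 = 0.07.

μ = 0.11, σ = 0.07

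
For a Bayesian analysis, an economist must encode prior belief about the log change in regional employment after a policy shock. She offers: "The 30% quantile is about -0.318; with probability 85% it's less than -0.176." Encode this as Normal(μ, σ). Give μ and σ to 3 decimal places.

μ = -0.270, σ = 0.091

For Normal(μ,σ), the p-quantile is μ + z_p·σ. Here z_{0.3} = -0.5244, z_{0.85} = 1.036.
So -0.318 = μ − 0.5244σ and -0.176 = μ + 1.036σ.
Subtracting: σ = (-0.176 − -0.318)/(1.036 − (-0.5244)) = 0.091.
Then μ = -0.318 − (-0.5244)·0.091 = -0.270.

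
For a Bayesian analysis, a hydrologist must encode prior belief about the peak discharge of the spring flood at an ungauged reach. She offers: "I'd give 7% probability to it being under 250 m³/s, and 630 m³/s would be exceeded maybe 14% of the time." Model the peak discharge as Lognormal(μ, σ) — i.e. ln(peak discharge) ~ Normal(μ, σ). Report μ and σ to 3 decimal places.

μ ≈ 6.055, σ ≈ 0.362

If T ~ Lognormal(μ,σ) then ln T ~ Normal(μ,σ), so the p-quantile of ln T is μ + z_p·σ.
ln(250) = 5.521 and ln(630) = 6.446; z_{0.07} = -1.476, z_{0.86} = 1.08.
σ = (6.446 − 5.521)/(1.08 − (-1.476)) = 0.362.
μ = 5.521 − (-1.476)·0.362 = 6.055.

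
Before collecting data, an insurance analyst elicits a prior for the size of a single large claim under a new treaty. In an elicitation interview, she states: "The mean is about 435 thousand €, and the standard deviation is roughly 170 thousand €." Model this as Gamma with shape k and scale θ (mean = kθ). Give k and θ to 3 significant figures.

For Gamma(k, scale θ): mean = kθ, variance = kθ², so CV = 1/√k.
CV = SD/mean = 170/435 = 0.3908, hence k = 1/CV² = 6.55.
Then θ = mean/k = 435/6.55 = 66.4.

k ≈ 6.55, θ ≈ 66.4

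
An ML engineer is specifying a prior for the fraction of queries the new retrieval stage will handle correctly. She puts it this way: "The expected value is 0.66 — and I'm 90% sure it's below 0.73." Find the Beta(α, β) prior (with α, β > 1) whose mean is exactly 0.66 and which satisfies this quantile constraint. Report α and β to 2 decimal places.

With mean 0.66 fixed, write α = 0.66s, β = 0.34s where s = α+β.
Need P(θ < 0.73) = 0.9 under Beta(0.66s, 0.34s). Normal approximation: (q−m)/√(m(1−m)/s) ≈ z_{0.9} = 1.28, so s ≈ 0.66·0.34·(1.28)²/(0.73−0.66)² = 75.2.
At s = 75.2: P(θ<0.73) ≈ 0.904. Adjusting to match 0.9 gives s ≈ 72.73.
So α = 0.66·72.73 ≈ 48.00, β = 0.34·72.73 ≈ 24.73.

α ≈ 48.00, β ≈ 24.73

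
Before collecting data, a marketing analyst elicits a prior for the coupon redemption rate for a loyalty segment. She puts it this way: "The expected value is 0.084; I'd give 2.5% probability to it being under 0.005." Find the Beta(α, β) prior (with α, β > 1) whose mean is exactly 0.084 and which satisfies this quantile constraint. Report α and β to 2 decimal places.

With mean 0.084 fixed, write α = 0.084s, β = 0.916s where s = α+β.
Need P(θ < 0.005) = 0.025 under Beta(0.084s, 0.916s). Normal approximation: (q−m)/√(m(1−m)/s) ≈ z_{0.025} = -1.96, so s ≈ 0.084·0.916·(-1.96)²/(0.005−0.084)² = 47.4.
At s = 47.4: P(θ<0.005) ≈ 0.000. Adjusting to match 0.025 gives s ≈ 15.85.
So α = 0.084·15.85 ≈ 1.33, β = 0.916·15.85 ≈ 14.52.

α ≈ 1.33, β ≈ 14.52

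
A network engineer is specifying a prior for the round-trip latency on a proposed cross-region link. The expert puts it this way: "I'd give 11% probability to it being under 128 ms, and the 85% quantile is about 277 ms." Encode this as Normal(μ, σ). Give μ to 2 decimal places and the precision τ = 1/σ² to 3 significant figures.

μ = 208.76, τ = 0.000231

The p-quantile of Normal(μ,σ) is μ + z_p·σ, with z_{0.11} = -1.227 and z_{0.85} = 1.036.
Eliminate σ: μ = (z₂·x₁ − z₁·x₂)/(z₂ − z₁) = (1.036·128 − (-1.227)·277)/2.263 = 208.76.
Then σ = (x₂ − x₁)/(z₂ − z₁) = (277 − 128)/2.263 = 65.84.
Precision τ = 1/σ² = 1/65.84² = 0.000231.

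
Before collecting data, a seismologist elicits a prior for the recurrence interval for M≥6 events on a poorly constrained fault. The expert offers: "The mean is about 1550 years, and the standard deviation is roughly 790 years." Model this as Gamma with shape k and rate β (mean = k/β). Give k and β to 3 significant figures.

k ≈ 3.85, β ≈ 0.00248

For Gamma(k, rate β): mean = k/β, variance = k/β², so CV = 1/√k.
CV = SD/mean = 790/1550 = 0.5097, hence k = 1/CV² = 3.85.
Then β = k/mean = 3.85/1550 = 0.00248.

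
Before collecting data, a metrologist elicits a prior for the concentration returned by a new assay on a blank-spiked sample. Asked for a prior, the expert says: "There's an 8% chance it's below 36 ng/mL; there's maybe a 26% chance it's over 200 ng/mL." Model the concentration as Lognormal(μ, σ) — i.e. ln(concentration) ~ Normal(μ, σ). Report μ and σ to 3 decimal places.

If T ~ Lognormal(μ,σ) then ln T ~ Normal(μ,σ), so the p-quantile of ln T is μ + z_p·σ.
ln(36) = 3.584 and ln(200) = 5.298; z_{0.08} = -1.405, z_{0.74} = 0.6433.
σ = (5.298 − 3.584)/(0.6433 − (-1.405)) = 0.837.
μ = 3.584 − (-1.405)·0.837 = 4.760.

μ ≈ 4.760, σ ≈ 0.837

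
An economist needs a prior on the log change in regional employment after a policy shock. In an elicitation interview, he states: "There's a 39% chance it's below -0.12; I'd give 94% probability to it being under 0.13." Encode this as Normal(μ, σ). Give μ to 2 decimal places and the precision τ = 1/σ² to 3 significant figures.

The p-quantile of Normal(μ,σ) is μ + z_p·σ, with z_{0.39} = -0.2793 and z_{0.94} = 1.555.
Eliminate σ: μ = (z₂·x₁ − z₁·x₂)/(z₂ − z₁) = (1.555·-0.12 − (-0.2793)·0.13)/1.834 = -0.08.
Then σ = (x₂ − x₁)/(z₂ − z₁) = (0.13 − -0.12)/1.834 = 0.14.
Precision τ = 1/σ² = 1/0.1363² = 53.8.

μ = -0.08, τ = 53.8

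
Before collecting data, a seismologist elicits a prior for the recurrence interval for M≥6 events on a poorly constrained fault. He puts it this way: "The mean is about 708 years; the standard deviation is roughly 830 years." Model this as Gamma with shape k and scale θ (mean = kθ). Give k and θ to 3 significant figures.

For Gamma(k, scale θ): mean = kθ, variance = kθ², so CV = 1/√k.
CV = SD/mean = 830/708 = 1.172, hence k = 1/CV² = 0.728.
Then θ = mean/k = 708/0.728 = 973.

k ≈ 0.728, θ ≈ 973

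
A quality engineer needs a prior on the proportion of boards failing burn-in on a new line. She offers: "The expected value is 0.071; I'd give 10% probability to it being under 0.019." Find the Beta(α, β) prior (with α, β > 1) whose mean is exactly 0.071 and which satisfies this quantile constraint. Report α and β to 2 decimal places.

α ≈ 1.92, β ≈ 25.11

With mean 0.071 fixed, write α = 0.071s, β = 0.929s where s = α+β.
Need P(θ < 0.019) = 0.1 under Beta(0.071s, 0.929s). Normal approximation: (q−m)/√(m(1−m)/s) ≈ z_{0.1} = -1.28, so s ≈ 0.071·0.929·(-1.28)²/(0.019−0.071)² = 40.1.
At s = 40.1: P(θ<0.019) ≈ 0.049. Adjusting to match 0.1 gives s ≈ 27.03.
So α = 0.071·27.03 ≈ 1.92, β = 0.929·27.03 ≈ 25.11.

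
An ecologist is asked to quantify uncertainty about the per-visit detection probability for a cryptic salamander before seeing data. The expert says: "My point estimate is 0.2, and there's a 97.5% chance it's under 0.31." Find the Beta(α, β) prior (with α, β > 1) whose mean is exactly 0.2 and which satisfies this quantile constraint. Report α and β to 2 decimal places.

α ≈ 11.83, β ≈ 47.30

With mean 0.2 fixed, write α = 0.2s, β = 0.8s where s = α+β.
Need P(θ < 0.31) = 0.975 under Beta(0.2s, 0.8s). Normal approximation: (q−m)/√(m(1−m)/s) ≈ z_{0.975} = 1.96, so s ≈ 0.2·0.8·(1.96)²/(0.31−0.2)² = 50.8.
At s = 50.8: P(θ<0.31) ≈ 0.966. Adjusting to match 0.975 gives s ≈ 59.13.
So α = 0.2·59.13 ≈ 11.83, β = 0.8·59.13 ≈ 47.30.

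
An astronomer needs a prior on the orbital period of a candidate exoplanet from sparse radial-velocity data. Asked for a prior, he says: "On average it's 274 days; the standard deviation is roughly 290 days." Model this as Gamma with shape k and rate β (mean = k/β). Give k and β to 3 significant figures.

k ≈ 0.893, β ≈ 0.00326

For Gamma(k, rate β): mean = k/β, variance = k/β², so CV = 1/√k.
CV = SD/mean = 290/274 = 1.058, hence k = 1/CV² = 0.893.
Then β = k/mean = 0.893/274 = 0.00326.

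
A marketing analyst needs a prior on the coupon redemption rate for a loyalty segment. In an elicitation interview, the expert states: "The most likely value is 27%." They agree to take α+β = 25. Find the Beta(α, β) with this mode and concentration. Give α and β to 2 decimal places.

α = 7.21, β = 17.79

For α,β > 1 the Beta mode is (α−1)/(α+β−2). With α+β = 25, the mode is (α−1)/23.
Set (α−1)/23 = 0.27 → α = 1 + 0.27·23 = 7.21.
β = 25 − α = 17.79.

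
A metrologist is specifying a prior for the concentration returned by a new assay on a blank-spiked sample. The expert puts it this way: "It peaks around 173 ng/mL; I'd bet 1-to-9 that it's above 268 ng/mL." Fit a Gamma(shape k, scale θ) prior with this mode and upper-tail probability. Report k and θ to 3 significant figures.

Gamma(k,θ) with k>1 has mode (k−1)θ, so θ = 173/(k−1).
Need P(X < 268) = 0.9 with θ tied to k this way. Start at k = 2, θ = 173: P(X<268) ≈ 0.458.
Too low — raise k to concentrate. Iterating converges to k ≈ 10.8.
Then θ = 173/(10.8−1) ≈ 17.7.

k ≈ 10.8, θ ≈ 17.7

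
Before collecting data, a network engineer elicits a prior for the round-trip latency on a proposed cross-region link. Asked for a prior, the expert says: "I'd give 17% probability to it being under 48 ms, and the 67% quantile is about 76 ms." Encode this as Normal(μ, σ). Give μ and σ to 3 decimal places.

μ = 67.164, σ = 20.085

The p-quantile of Normal(μ,σ) is μ + z_p·σ, with z_{0.17} = -0.9542 and z_{0.67} = 0.4399.
Eliminate σ: μ = (z₂·x₁ − z₁·x₂)/(z₂ − z₁) = (0.4399·48 − (-0.9542)·76)/1.394 = 67.164.
Then σ = (x₂ − x₁)/(z₂ − z₁) = (76 − 48)/1.394 = 20.085.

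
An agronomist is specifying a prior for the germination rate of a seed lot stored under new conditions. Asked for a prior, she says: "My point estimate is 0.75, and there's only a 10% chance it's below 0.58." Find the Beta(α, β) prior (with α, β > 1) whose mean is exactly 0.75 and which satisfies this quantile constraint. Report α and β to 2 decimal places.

α ≈ 8.50, β ≈ 2.83

With mean 0.75 fixed, write α = 0.75s, β = 0.25s where s = α+β.
Need P(θ < 0.58) = 0.1 under Beta(0.75s, 0.25s). Normal approximation: (q−m)/√(m(1−m)/s) ≈ z_{0.1} = -1.28, so s ≈ 0.75·0.25·(-1.28)²/(0.58−0.75)² = 10.7.
At s = 10.7: P(θ<0.58) ≈ 0.106. Adjusting to match 0.1 gives s ≈ 11.33.
So α = 0.75·11.33 ≈ 8.50, β = 0.25·11.33 ≈ 2.83.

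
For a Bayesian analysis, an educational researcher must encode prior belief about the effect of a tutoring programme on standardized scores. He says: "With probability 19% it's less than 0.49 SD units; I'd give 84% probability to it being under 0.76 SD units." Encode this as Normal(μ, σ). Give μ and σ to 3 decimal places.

μ = 0.617, σ = 0.144

For Normal(μ,σ), the p-quantile is μ + z_p·σ. Here z_{0.19} = -0.8779, z_{0.84} = 0.9945.
So 0.49 = μ − 0.8779σ and 0.76 = μ + 0.9945σ.
Subtracting: σ = (0.76 − 0.49)/(0.9945 − (-0.8779)) = 0.144.
Then μ = 0.49 − (-0.8779)·0.144 = 0.617.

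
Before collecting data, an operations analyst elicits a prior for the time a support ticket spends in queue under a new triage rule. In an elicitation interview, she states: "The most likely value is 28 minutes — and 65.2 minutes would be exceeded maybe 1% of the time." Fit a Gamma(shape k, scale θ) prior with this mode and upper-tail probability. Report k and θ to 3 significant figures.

Gamma(k,θ) with k>1 has mode (k−1)θ, so θ = 28/(k−1).
Need P(X < 65.2) = 0.99 with θ tied to k this way. Start at k = 2, θ = 28: P(X<65.2) ≈ 0.676.
Too low — raise k to concentrate. Iterating converges to k ≈ 7.67.
Then θ = 28/(7.67−1) ≈ 4.2.

k ≈ 7.67, θ ≈ 4.2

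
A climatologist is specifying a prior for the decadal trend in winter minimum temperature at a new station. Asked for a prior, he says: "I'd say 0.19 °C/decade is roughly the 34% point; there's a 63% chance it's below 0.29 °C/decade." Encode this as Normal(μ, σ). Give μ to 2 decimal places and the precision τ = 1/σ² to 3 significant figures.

For Normal(μ,σ), the p-quantile is μ + z_p·σ. Here z_{0.34} = -0.4125, z_{0.63} = 0.3319.
So 0.19 = μ − 0.4125σ and 0.29 = μ + 0.3319σ.
Subtracting: σ = (0.29 − 0.19)/(0.3319 − (-0.4125)) = 0.13.
Then μ = 0.19 − (-0.4125)·0.13 = 0.25.
Precision τ = 1/σ² = 1/0.1344² = 55.4.

μ = 0.25, τ = 55.4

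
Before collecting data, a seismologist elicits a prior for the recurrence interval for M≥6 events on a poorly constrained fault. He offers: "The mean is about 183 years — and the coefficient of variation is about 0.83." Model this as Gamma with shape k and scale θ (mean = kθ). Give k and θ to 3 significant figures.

For Gamma(k, scale θ): mean = kθ, variance = kθ², so CV = 1/√k.
CV = 0.83, hence k = 1/CV² = 1.45.
Then θ = mean/k = 183/1.45 = 126.

k ≈ 1.45, θ ≈ 126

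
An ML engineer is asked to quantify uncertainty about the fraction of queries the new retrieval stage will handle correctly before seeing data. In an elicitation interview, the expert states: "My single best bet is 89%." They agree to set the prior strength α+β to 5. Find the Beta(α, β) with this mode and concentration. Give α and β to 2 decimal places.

For α,β > 1 the Beta mode is (α−1)/(α+β−2). With α+β = 5, the mode is (α−1)/3.
Set (α−1)/3 = 0.89 → α = 1 + 0.89·3 = 3.67.
β = 5 − α = 1.33.

α = 3.67, β = 1.33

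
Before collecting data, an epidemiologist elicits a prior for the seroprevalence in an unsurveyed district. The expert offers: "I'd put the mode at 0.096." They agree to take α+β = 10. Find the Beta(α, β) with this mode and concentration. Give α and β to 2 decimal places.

For α,β > 1 the Beta mode is (α−1)/(α+β−2). With α+β = 10, the mode is (α−1)/8.
Set (α−1)/8 = 0.096 → α = 1 + 0.096·8 = 1.77.
β = 10 − α = 8.23.

α = 1.77, β = 8.23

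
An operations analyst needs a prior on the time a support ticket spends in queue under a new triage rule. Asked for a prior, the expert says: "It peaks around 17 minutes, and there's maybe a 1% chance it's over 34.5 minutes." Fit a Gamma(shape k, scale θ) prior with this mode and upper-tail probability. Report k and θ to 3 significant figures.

Gamma(k,θ) with k>1 has mode (k−1)θ, so θ = 17/(k−1).
Need P(X < 34.5) = 0.99 with θ tied to k this way. Start at k = 2, θ = 17: P(X<34.5) ≈ 0.602.
Too low — raise k to concentrate. Iterating converges to k ≈ 10.8.
Then θ = 17/(10.8−1) ≈ 1.74.

k ≈ 10.8, θ ≈ 1.74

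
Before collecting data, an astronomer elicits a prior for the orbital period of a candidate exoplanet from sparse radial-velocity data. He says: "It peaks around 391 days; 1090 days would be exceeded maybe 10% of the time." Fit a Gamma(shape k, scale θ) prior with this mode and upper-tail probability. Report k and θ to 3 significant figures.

k ≈ 2.82, θ ≈ 215

Gamma(k,θ) with k>1 has mode (k−1)θ, so θ = 391/(k−1).
Need P(X < 1090) = 0.9 with θ tied to k this way. Start at k = 2, θ = 391: P(X<1090) ≈ 0.767.
Too low — raise k to concentrate. Iterating converges to k ≈ 2.82.
Then θ = 391/(2.82−1) ≈ 215.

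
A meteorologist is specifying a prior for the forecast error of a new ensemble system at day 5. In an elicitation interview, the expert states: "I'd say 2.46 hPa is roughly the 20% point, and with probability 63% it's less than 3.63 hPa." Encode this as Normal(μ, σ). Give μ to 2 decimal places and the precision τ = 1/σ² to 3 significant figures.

μ = 3.30, τ = 1.01

The p-quantile of Normal(μ,σ) is μ + z_p·σ, with z_{0.2} = -0.8416 and z_{0.63} = 0.3319.
Eliminate σ: μ = (z₂·x₁ − z₁·x₂)/(z₂ − z₁) = (0.3319·2.46 − (-0.8416)·3.63)/1.173 = 3.30.
Then σ = (x₂ − x₁)/(z₂ − z₁) = (3.63 − 2.46)/1.173 = 1.00.
Precision τ = 1/σ² = 1/0.997² = 1.01.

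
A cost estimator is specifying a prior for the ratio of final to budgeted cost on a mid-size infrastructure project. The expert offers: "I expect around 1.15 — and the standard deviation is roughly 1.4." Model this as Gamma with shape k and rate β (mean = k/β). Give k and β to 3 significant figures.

k ≈ 0.675, β ≈ 0.587

For Gamma(k, rate β): mean = k/β, variance = k/β², so CV = 1/√k.
CV = SD/mean = 1.4/1.15 = 1.217, hence k = 1/CV² = 0.675.
Then β = k/mean = 0.675/1.15 = 0.587.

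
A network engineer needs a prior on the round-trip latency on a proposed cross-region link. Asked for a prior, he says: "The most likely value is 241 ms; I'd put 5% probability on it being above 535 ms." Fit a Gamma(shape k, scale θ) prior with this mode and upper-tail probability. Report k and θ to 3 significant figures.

k ≈ 5.32, θ ≈ 55.8

Gamma(k,θ) with k>1 has mode (k−1)θ, so θ = 241/(k−1).
Need P(X < 535) = 0.95 with θ tied to k this way. Start at k = 2, θ = 241: P(X<535) ≈ 0.650.
Too low — raise k to concentrate. Iterating converges to k ≈ 5.32.
Then θ = 241/(5.32−1) ≈ 55.8.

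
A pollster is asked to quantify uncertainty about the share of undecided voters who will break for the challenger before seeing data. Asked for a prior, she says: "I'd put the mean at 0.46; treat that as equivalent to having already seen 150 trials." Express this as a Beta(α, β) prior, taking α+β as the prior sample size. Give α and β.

Under the effective-sample-size interpretation, Beta(α, β) has prior mean α/(α+β) and prior sample size α+β.
So α+β = 150 and α/(α+β) = 0.46, giving α = 0.46·150 = 69 and β = 150 − 69 = 81.

α = 69, β = 81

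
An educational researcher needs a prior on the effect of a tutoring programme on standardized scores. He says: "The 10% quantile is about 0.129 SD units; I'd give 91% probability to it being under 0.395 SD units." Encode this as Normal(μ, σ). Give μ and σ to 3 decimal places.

μ = 0.259, σ = 0.101

The p-quantile of Normal(μ,σ) is μ + z_p·σ, with z_{0.1} = -1.282 and z_{0.91} = 1.341.
Eliminate σ: μ = (z₂·x₁ − z₁·x₂)/(z₂ − z₁) = (1.341·0.129 − (-1.282)·0.395)/2.622 = 0.259.
Then σ = (x₂ − x₁)/(z₂ − z₁) = (0.395 − 0.129)/2.622 = 0.101.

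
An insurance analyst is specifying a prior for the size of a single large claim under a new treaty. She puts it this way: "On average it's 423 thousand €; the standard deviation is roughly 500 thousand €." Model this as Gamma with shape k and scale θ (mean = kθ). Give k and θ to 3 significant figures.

For Gamma(k, scale θ): mean = kθ, variance = kθ², so CV = 1/√k.
CV = SD/mean = 500/423 = 1.182, hence k = 1/CV² = 0.716.
Then θ = mean/k = 423/0.716 = 591.

k ≈ 0.716, θ ≈ 591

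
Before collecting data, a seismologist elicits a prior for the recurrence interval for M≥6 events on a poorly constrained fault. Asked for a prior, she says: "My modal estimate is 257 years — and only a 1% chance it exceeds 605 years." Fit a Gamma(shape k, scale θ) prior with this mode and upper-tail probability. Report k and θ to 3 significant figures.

Gamma(k,θ) with k>1 has mode (k−1)θ, so θ = 257/(k−1).
Need P(X < 605) = 0.99 with θ tied to k this way. Start at k = 2, θ = 257: P(X<605) ≈ 0.681.
Too low — raise k to concentrate. Iterating converges to k ≈ 7.49.
Then θ = 257/(7.49−1) ≈ 39.6.

k ≈ 7.49, θ ≈ 39.6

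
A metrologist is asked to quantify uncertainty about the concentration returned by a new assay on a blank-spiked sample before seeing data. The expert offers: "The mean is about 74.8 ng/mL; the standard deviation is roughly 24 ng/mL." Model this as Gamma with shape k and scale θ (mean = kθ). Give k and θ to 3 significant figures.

k ≈ 9.71, θ ≈ 7.7

For Gamma(k, scale θ): mean = kθ, variance = kθ², so CV = 1/√k.
CV = SD/mean = 24/74.8 = 0.3209, hence k = 1/CV² = 9.71.
Then θ = mean/k = 74.8/9.71 = 7.7.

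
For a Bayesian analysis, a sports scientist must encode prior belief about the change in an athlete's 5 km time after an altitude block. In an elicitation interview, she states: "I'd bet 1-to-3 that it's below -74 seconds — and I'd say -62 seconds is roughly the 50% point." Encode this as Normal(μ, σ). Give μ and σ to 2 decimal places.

μ = -62.00, σ = 17.79

The p-quantile of Normal(μ,σ) is μ + z_p·σ, with z_{0.25} = -0.6745 and z_{0.5} = 0.
Eliminate σ: μ = (z₂·x₁ − z₁·x₂)/(z₂ − z₁) = (0·-74 − (-0.6745)·-62)/0.6745 = -62.00.
Then σ = (x₂ − x₁)/(z₂ − z₁) = (-62 − -74)/0.6745 = 17.79.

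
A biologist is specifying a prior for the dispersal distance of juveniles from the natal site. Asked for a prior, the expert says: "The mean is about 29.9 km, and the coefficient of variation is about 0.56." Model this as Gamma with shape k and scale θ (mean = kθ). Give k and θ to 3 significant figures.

For Gamma(k, scale θ): mean = kθ, variance = kθ², so CV = 1/√k.
CV = 0.56, hence k = 1/CV² = 3.19.
Then θ = mean/k = 29.9/3.19 = 9.38.

k ≈ 3.19, θ ≈ 9.38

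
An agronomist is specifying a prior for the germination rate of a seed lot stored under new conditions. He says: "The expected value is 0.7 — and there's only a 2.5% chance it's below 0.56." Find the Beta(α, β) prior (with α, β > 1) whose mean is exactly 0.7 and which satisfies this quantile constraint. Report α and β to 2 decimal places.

α ≈ 31.50, β ≈ 13.50

With mean 0.7 fixed, write α = 0.7s, β = 0.3s where s = α+β.
Need P(θ < 0.56) = 0.025 under Beta(0.7s, 0.3s). Normal approximation: (q−m)/√(m(1−m)/s) ≈ z_{0.025} = -1.96, so s ≈ 0.7·0.3·(-1.96)²/(0.56−0.7)² = 41.2.
At s = 41.2: P(θ<0.56) ≈ 0.030. Adjusting to match 0.025 gives s ≈ 45.00.
So α = 0.7·45.00 ≈ 31.50, β = 0.3·45.00 ≈ 13.50.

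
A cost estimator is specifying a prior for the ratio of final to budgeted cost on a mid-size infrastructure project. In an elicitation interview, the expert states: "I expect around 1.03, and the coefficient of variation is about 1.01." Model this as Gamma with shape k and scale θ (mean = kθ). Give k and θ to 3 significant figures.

For Gamma(k, scale θ): mean = kθ, variance = kθ², so CV = 1/√k.
CV = 1.01, hence k = 1/CV² = 0.98.
Then θ = mean/k = 1.03/0.98 = 1.05.

k ≈ 0.98, θ ≈ 1.05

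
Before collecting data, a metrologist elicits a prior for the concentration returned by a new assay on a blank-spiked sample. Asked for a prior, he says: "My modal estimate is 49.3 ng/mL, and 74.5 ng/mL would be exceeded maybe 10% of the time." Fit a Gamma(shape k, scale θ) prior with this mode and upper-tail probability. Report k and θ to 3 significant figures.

Gamma(k,θ) with k>1 has mode (k−1)θ, so θ = 49.3/(k−1).
Need P(X < 74.5) = 0.9 with θ tied to k this way. Start at k = 2, θ = 49.3: P(X<74.5) ≈ 0.446.
Too low — raise k to concentrate. Iterating converges to k ≈ 11.9.
Then θ = 49.3/(11.9−1) ≈ 4.51.

k ≈ 11.9, θ ≈ 4.51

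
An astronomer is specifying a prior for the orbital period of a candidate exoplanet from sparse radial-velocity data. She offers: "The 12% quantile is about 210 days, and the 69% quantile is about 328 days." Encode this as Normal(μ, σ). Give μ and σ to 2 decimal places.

μ = 292.98, σ = 70.62

For Normal(μ,σ), the p-quantile is μ + z_p·σ. Here z_{0.12} = -1.175, z_{0.69} = 0.4959.
So 210 = μ − 1.175σ and 328 = μ + 0.4959σ.
Subtracting: σ = (328 − 210)/(0.4959 − (-1.175)) = 70.62.
Then μ = 210 − (-1.175)·70.62 = 292.98.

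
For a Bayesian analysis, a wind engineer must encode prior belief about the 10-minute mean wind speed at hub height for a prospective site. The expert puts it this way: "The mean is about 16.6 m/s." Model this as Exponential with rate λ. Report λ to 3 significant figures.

Exponential mean = 1/λ, so λ = 1/16.6 = 0.0602.

λ ≈ 0.0602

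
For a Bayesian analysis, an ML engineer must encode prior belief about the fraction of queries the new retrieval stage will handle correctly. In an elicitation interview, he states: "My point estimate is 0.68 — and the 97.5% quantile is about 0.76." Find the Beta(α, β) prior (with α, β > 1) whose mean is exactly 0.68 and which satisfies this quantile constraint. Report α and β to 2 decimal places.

With mean 0.68 fixed, write α = 0.68s, β = 0.32s where s = α+β.
Need P(θ < 0.76) = 0.975 under Beta(0.68s, 0.32s). Normal approximation: (q−m)/√(m(1−m)/s) ≈ z_{0.975} = 1.96, so s ≈ 0.68·0.32·(1.96)²/(0.76−0.68)² = 130.6.
At s = 130.6: P(θ<0.76) ≈ 0.980. Adjusting to match 0.975 gives s ≈ 120.29.
So α = 0.68·120.29 ≈ 81.79, β = 0.32·120.29 ≈ 38.49.

α ≈ 81.79, β ≈ 38.49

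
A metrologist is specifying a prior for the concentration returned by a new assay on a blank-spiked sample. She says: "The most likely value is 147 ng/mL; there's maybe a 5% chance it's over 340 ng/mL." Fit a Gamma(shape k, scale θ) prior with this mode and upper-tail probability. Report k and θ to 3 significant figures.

k ≈ 4.89, θ ≈ 37.7

Gamma(k,θ) with k>1 has mode (k−1)θ, so θ = 147/(k−1).
Need P(X < 340) = 0.95 with θ tied to k this way. Start at k = 2, θ = 147: P(X<340) ≈ 0.672.
Too low — raise k to concentrate. Iterating converges to k ≈ 4.89.
Then θ = 147/(4.89−1) ≈ 37.7.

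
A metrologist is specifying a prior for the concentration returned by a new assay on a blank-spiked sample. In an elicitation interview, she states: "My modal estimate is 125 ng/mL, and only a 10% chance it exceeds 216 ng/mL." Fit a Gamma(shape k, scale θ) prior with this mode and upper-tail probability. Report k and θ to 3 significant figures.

Gamma(k,θ) with k>1 has mode (k−1)θ, so θ = 125/(k−1).
Need P(X < 216) = 0.9 with θ tied to k this way. Start at k = 2, θ = 125: P(X<216) ≈ 0.515.
Too low — raise k to concentrate. Iterating converges to k ≈ 7.34.
Then θ = 125/(7.34−1) ≈ 19.7.

k ≈ 7.34, θ ≈ 19.7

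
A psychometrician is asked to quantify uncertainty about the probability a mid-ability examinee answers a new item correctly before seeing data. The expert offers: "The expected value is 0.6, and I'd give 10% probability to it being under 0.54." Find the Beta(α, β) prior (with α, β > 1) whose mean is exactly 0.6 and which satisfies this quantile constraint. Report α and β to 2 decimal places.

α ≈ 66.34, β ≈ 44.23

With mean 0.6 fixed, write α = 0.6s, β = 0.4s where s = α+β.
Need P(θ < 0.54) = 0.1 under Beta(0.6s, 0.4s). Normal approximation: (q−m)/√(m(1−m)/s) ≈ z_{0.1} = -1.28, so s ≈ 0.6·0.4·(-1.28)²/(0.54−0.6)² = 109.5.
At s = 109.5: P(θ<0.54) ≈ 0.101. Adjusting to match 0.1 gives s ≈ 110.56.
So α = 0.6·110.56 ≈ 66.34, β = 0.4·110.56 ≈ 44.23.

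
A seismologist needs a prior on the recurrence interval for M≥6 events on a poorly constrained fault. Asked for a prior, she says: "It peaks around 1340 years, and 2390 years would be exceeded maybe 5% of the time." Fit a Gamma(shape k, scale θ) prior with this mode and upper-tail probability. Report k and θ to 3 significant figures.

k ≈ 9.33, θ ≈ 161

Gamma(k,θ) with k>1 has mode (k−1)θ, so θ = 1340/(k−1).
Need P(X < 2390) = 0.95 with θ tied to k this way. Start at k = 2, θ = 1340: P(X<2390) ≈ 0.532.
Too low — raise k to concentrate. Iterating converges to k ≈ 9.33.
Then θ = 1340/(9.33−1) ≈ 161.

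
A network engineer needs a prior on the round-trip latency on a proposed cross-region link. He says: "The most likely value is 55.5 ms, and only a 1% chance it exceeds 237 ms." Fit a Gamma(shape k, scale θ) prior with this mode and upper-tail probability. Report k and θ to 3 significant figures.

k ≈ 2.95, θ ≈ 28.5

Gamma(k,θ) with k>1 has mode (k−1)θ, so θ = 55.5/(k−1).
Need P(X < 237) = 0.99 with θ tied to k this way. Start at k = 2, θ = 55.5: P(X<237) ≈ 0.926.
Too low — raise k to concentrate. Iterating converges to k ≈ 2.95.
Then θ = 55.5/(2.95−1) ≈ 28.5.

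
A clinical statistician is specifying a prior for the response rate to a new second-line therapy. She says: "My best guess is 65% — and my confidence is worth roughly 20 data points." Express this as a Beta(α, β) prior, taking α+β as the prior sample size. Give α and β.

Under the effective-sample-size interpretation, Beta(α, β) has prior mean α/(α+β) and prior sample size α+β.
So α+β = 20 and α/(α+β) = 0.65, giving α = 0.65·20 = 13 and β = 20 − 13 = 7.

α = 13, β = 7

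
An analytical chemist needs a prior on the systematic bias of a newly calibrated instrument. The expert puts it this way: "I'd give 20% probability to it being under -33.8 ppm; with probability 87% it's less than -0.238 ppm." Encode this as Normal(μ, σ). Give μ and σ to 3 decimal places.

μ = -19.447, σ = 17.054

For Normal(μ,σ), the p-quantile is μ + z_p·σ. Here z_{0.2} = -0.8416, z_{0.87} = 1.126.
So -33.8 = μ − 0.8416σ and -0.238 = μ + 1.126σ.
Subtracting: σ = (-0.238 − -33.8)/(1.126 − (-0.8416)) = 17.054.
Then μ = -33.8 − (-0.8416)·17.054 = -19.447.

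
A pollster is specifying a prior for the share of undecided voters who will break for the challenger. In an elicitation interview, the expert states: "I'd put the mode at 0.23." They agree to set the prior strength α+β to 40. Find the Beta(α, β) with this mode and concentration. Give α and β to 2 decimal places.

For α,β > 1 the Beta mode is (α−1)/(α+β−2). With α+β = 40, the mode is (α−1)/38.
Set (α−1)/38 = 0.23 → α = 1 + 0.23·38 = 9.74.
β = 40 − α = 30.26.

α = 9.74, β = 30.26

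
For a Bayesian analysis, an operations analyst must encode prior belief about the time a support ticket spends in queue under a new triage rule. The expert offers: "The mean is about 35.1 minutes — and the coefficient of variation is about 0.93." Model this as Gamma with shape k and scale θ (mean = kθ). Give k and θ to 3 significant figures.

k ≈ 1.16, θ ≈ 30.4

For Gamma(k, scale θ): mean = kθ, variance = kθ², so CV = 1/√k.
CV = 0.93, hence k = 1/CV² = 1.16.
Then θ = mean/k = 35.1/1.16 = 30.4.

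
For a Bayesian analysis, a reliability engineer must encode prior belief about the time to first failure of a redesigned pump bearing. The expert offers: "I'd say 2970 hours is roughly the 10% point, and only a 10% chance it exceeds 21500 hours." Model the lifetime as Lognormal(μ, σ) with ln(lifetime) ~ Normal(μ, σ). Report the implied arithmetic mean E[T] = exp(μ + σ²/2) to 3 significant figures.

E[T] ≈ 10800 hours

If T ~ Lognormal(μ,σ) then ln T ~ Normal(μ,σ), so the p-quantile of ln T is μ + z_p·σ.
ln(2970) = 7.996 and ln(21500) = 9.976; z_{0.1} = -1.282, z_{0.9} = 1.282.
σ = (9.976 − 7.996)/(1.282 − (-1.282)) = 0.772.
μ = 7.996 − (-1.282)·0.772 = 8.986.
E[T] = exp(μ + σ²/2) = exp(8.986 + 0.2982) = 10800 hours.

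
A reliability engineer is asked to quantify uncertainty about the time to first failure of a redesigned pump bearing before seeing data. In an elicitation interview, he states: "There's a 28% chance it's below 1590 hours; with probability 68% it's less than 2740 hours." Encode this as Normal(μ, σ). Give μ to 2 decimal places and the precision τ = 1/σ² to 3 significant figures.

The p-quantile of Normal(μ,σ) is μ + z_p·σ, with z_{0.28} = -0.5828 and z_{0.68} = 0.4677.
Eliminate σ: μ = (z₂·x₁ − z₁·x₂)/(z₂ − z₁) = (0.4677·1590 − (-0.5828)·2740)/1.051 = 2228.02.
Then σ = (x₂ − x₁)/(z₂ − z₁) = (2740 − 1590)/1.051 = 1094.67.
Precision τ = 1/σ² = 1/1095² = 8.35e-07.

μ = 2228.02, τ = 8.35e-07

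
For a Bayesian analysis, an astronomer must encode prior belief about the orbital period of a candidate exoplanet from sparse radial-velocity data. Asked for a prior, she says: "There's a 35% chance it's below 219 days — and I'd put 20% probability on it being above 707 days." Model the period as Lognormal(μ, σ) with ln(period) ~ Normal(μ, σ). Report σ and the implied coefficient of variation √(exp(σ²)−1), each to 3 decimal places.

σ ≈ 0.955, CV ≈ 1.221

If T ~ Lognormal(μ,σ) then ln T ~ Normal(μ,σ), so the p-quantile of ln T is μ + z_p·σ.
ln(219) = 5.389 and ln(707) = 6.561; z_{0.35} = -0.3853, z_{0.8} = 0.8416.
σ = (6.561 − 5.389)/(0.8416 − (-0.3853)) = 0.955.
μ = 5.389 − (-0.3853)·0.955 = 5.757.
CV = √(exp(σ²)−1) = √(exp(0.9124)−1) = 1.221.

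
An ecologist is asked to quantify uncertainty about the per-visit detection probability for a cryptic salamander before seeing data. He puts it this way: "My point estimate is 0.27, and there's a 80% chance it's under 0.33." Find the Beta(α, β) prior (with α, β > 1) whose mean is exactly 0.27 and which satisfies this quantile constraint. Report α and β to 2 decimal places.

α ≈ 10.01, β ≈ 27.07

With mean 0.27 fixed, write α = 0.27s, β = 0.73s where s = α+β.
Need P(θ < 0.33) = 0.8 under Beta(0.27s, 0.73s). Normal approximation: (q−m)/√(m(1−m)/s) ≈ z_{0.8} = 0.842, so s ≈ 0.27·0.73·(0.842)²/(0.33−0.27)² = 38.8.
At s = 38.8: P(θ<0.33) ≈ 0.805. Adjusting to match 0.8 gives s ≈ 37.08.
So α = 0.27·37.08 ≈ 10.01, β = 0.73·37.08 ≈ 27.07.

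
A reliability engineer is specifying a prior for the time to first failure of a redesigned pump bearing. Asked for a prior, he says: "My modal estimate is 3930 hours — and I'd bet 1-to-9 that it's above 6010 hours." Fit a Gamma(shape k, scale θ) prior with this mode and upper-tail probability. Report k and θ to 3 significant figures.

k ≈ 11.3, θ ≈ 380

Gamma(k,θ) with k>1 has mode (k−1)θ, so θ = 3930/(k−1).
Need P(X < 6010) = 0.9 with θ tied to k this way. Start at k = 2, θ = 3930: P(X<6010) ≈ 0.452.
Too low — raise k to concentrate. Iterating converges to k ≈ 11.3.
Then θ = 3930/(11.3−1) ≈ 380.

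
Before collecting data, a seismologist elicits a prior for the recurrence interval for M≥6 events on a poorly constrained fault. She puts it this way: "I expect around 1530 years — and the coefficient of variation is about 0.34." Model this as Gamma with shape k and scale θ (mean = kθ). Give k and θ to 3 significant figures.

For Gamma(k, scale θ): mean = kθ, variance = kθ², so CV = 1/√k.
CV = 0.34, hence k = 1/CV² = 8.65.
Then θ = mean/k = 1530/8.65 = 177.

k ≈ 8.65, θ ≈ 177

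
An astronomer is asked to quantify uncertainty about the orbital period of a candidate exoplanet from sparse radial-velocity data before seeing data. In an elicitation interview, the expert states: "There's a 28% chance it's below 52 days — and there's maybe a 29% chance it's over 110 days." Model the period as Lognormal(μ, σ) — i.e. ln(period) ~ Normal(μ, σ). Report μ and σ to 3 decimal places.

If T ~ Lognormal(μ,σ) then ln T ~ Normal(μ,σ), so the p-quantile of ln T is μ + z_p·σ.
ln(52) = 3.951 and ln(110) = 4.7; z_{0.28} = -0.5828, z_{0.71} = 0.5534.
σ = (4.7 − 3.951)/(0.5534 − (-0.5828)) = 0.659.
μ = 3.951 − (-0.5828)·0.659 = 4.336.

μ ≈ 4.336, σ ≈ 0.659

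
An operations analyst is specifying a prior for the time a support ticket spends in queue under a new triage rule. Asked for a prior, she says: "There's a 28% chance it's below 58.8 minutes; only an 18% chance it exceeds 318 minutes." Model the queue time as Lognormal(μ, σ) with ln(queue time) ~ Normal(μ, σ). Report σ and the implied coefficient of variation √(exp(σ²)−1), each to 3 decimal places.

σ ≈ 1.127, CV ≈ 1.599

If T ~ Lognormal(μ,σ) then ln T ~ Normal(μ,σ), so the p-quantile of ln T is μ + z_p·σ.
ln(58.8) = 4.074 and ln(318) = 5.762; z_{0.28} = -0.5828, z_{0.82} = 0.9154.
σ = (5.762 − 4.074)/(0.9154 − (-0.5828)) = 1.127.
μ = 4.074 − (-0.5828)·1.127 = 4.731.
CV = √(exp(σ²)−1) = √(exp(1.2693)−1) = 1.599.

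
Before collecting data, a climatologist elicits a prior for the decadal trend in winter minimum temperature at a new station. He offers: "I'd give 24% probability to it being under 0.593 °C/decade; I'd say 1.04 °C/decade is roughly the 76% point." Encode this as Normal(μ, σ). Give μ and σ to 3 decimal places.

μ = 0.817, σ = 0.316

The p-quantile of Normal(μ,σ) is μ + z_p·σ, with z_{0.24} = -0.7063 and z_{0.76} = 0.7063.
Eliminate σ: μ = (z₂·x₁ − z₁·x₂)/(z₂ − z₁) = (0.7063·0.593 − (-0.7063)·1.04)/1.413 = 0.817.
Then σ = (x₂ − x₁)/(z₂ − z₁) = (1.04 − 0.593)/1.413 = 0.316.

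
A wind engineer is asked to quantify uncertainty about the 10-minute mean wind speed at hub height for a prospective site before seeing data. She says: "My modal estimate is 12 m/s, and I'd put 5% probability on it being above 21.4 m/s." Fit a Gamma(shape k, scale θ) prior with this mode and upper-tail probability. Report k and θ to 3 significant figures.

k ≈ 9.33, θ ≈ 1.44

Gamma(k,θ) with k>1 has mode (k−1)θ, so θ = 12/(k−1).
Need P(X < 21.4) = 0.95 with θ tied to k this way. Start at k = 2, θ = 12: P(X<21.4) ≈ 0.532.
Too low — raise k to concentrate. Iterating converges to k ≈ 9.33.
Then θ = 12/(9.33−1) ≈ 1.44.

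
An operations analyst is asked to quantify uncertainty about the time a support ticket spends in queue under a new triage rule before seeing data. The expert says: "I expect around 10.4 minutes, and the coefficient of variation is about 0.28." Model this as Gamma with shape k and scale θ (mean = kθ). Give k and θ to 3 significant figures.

k ≈ 12.8, θ ≈ 0.815

For Gamma(k, scale θ): mean = kθ, variance = kθ², so CV = 1/√k.
CV = 0.28, hence k = 1/CV² = 12.8.
Then θ = mean/k = 10.4/12.8 = 0.815.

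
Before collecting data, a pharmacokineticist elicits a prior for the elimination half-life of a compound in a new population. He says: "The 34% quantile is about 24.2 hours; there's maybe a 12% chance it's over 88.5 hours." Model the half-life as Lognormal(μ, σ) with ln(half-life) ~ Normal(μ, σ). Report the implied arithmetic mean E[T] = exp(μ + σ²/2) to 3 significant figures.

E[T] ≈ 47.3 hours

If T ~ Lognormal(μ,σ) then ln T ~ Normal(μ,σ), so the p-quantile of ln T is μ + z_p·σ.
ln(24.2) = 3.186 and ln(88.5) = 4.483; z_{0.34} = -0.4125, z_{0.88} = 1.175.
σ = (4.483 − 3.186)/(1.175 − (-0.4125)) = 0.817.
μ = 3.186 − (-0.4125)·0.817 = 3.523.
E[T] = exp(μ + σ²/2) = exp(3.523 + 0.3336) = 47.3 hours.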